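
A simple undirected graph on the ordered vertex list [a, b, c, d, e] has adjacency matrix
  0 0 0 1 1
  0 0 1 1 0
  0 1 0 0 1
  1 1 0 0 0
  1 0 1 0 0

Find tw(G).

A width-2 tree decomposition is:
Bags: B1 = {a, b, d}  B2 = {a, b, c}  B3 = {a, c, e}
Tree: B1–B2, B2–B3
Every bag has size at most 3, so the width is 3 − 1 = 2 and tw(G) ≤ 2. For the lower bound, G contains the cycle a–d–b–c–e–a, so G is not a forest; only forests have treewidth ≤ 1, hence tw(G) ≥ 2. Therefore the treewidth is 2.

2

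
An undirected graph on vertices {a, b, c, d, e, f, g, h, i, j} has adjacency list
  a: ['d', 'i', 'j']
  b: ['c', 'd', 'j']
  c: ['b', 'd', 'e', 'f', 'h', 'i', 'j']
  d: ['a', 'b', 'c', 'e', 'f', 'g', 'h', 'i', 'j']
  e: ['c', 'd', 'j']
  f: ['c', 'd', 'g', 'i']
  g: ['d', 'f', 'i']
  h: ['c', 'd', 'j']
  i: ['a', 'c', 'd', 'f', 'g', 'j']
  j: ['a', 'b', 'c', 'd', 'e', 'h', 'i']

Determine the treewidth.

3

A width-3 tree decomposition is:
Bags: B1 = {c, d, i, j}  B2 = {c, d, f, i}  B3 = {b, c, d, j}  B4 = {c, d, h, j}  B5 = {a, d, i, j}  B6 = {c, d, e, j}  B7 = {d, f, g, i}
Tree: B1–B2, B1–B3, B3–B4, B1–B5, B3–B6, B2–B7
Each bag holds 4 vertices, so the decomposition has width 3, which upper-bounds the treewidth. Conversely, {d, f, g, i} is a clique of size 4, and the vertices of any clique must share a bag in every tree decomposition; so some bag has ≥ 4 vertices and tw(G) ≥ 3. Combining the bounds, tw(G) = 3.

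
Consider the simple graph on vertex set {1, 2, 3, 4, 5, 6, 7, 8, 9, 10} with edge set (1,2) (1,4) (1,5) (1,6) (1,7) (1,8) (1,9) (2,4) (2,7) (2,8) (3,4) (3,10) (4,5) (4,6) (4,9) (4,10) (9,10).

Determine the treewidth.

A width-2 tree decomposition is:
Bags: B1 = {1, 4, 9}  B2 = {1, 2, 4}  B3 = {1, 2, 7}  B4 = {1, 2, 8}  B5 = {4, 9, 10}  B6 = {1, 4, 6}  B7 = {3, 4, 10}  B8 = {1, 4, 5}
Tree: B1–B2, B2–B3, B2–B4, B1–B5, B1–B6, B5–B7, B6–B8
The largest bag has 3 vertices, giving width 2; this decomposition certifies tw(G) ≤ 2. For the lower bound, the 3 vertices {1, 2, 8} are pairwise adjacent, and any tree decomposition puts a clique entirely inside one bag — forcing width ≥ 2. Therefore the treewidth is 2.

2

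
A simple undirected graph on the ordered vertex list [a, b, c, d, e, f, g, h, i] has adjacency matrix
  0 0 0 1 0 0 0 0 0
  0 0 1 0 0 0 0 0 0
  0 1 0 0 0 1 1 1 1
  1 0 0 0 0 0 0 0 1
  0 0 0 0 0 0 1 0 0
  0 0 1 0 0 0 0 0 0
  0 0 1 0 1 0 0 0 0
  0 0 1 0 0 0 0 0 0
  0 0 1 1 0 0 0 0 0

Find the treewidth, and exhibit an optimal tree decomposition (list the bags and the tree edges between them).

The largest bag has 2 vertices, giving width 1; this decomposition certifies tw(G) ≤ 1. Any graph with an edge has treewidth ≥ 1, and G has the edge c–i. Combining the bounds, tw(G) = 1.

Treewidth 1.
One optimal decomposition is:
Bags: B1 = {c, i}  B2 = {c, h}  B3 = {c, g}  B4 = {d, i}  B5 = {b, c}  B6 = {c, f}  B7 = {e, g}  B8 = {a, d}
Tree: B1–B2, B1–B3, B1–B4, B3–B5, B1–B6, B3–B7, B4–B8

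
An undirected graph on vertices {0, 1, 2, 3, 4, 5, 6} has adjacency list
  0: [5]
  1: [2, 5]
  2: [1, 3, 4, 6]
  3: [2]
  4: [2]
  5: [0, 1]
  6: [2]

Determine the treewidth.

A width-1 tree decomposition is:
Bags: B1 = {2, 6}  B2 = {2, 4}  B3 = {1, 2}  B4 = {1, 5}  B5 = {0, 5}  B6 = {2, 3}
Tree: B1–B2, B1–B3, B3–B4, B4–B5, B1–B6
The largest bag has 2 vertices, giving width 1; this decomposition certifies tw(G) ≤ 1. G has an edge, so its treewidth is at least 1. The upper and lower bounds meet at 1, so that is the treewidth.

1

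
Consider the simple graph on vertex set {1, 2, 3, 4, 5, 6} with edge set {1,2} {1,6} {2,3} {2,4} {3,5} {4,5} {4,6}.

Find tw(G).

2

A width-2 tree decomposition is:
Bags: B1 = {2, 3, 5}  B2 = {2, 4, 5}  B3 = {1, 2, 4}  B4 = {1, 4, 6}
Tree: B1–B2, B2–B3, B3–B4
Every bag has size at most 3, so the width is 3 − 1 = 2 and tw(G) ≤ 2. Since 3–5–4–2–3 is a cycle in G, G is not acyclic. Forests are exactly the graphs of treewidth ≤ 1, so tw(G) ≥ 2. Hence tw(G) = 2 exactly.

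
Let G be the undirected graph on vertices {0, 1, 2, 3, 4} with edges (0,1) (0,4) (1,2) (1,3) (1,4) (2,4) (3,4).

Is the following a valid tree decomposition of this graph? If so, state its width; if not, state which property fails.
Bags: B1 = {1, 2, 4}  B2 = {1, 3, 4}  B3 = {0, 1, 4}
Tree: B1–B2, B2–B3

Yes; width 2.

Every vertex of G appears in some bag (union = {0, 1, 2, 3, 4}); every edge is covered by a bag; and for each vertex v the set of bags containing v is connected in the bag tree. The decomposition is therefore valid. The largest bag has 3 vertices, so the width is 2.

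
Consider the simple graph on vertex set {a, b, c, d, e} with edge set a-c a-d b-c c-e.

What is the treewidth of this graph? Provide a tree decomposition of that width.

Every bag has size at most 2, so the width is 2 − 1 = 1 and tw(G) ≤ 1. G has an edge, so its treewidth is at least 1. Hence tw(G) = 1 exactly.

Treewidth 1.
Bags: B1 = {c, e}  B2 = {b, c}  B3 = {a, c}  B4 = {a, d}
Tree: B1–B2, B2–B3, B3–B4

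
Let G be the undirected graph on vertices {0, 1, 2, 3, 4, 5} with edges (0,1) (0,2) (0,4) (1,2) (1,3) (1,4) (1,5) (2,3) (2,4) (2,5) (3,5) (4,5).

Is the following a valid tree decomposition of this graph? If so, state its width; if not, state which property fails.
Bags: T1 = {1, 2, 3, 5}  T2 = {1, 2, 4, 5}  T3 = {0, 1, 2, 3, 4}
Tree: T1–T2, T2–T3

No — bags containing vertex 3 are not connected in the tree.

A tree decomposition must satisfy three properties: every vertex lies in some bag; for every edge, both endpoints lie together in some bag; and for every vertex, the bags containing it form a connected subtree. Here bags containing vertex 3 are not connected in the tree, so the decomposition is invalid.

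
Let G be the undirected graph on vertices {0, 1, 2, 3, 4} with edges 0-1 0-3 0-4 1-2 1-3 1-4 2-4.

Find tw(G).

A width-2 tree decomposition is:
Bags: B1 = {0, 1, 3}  B2 = {0, 1, 4}  B3 = {1, 2, 4}
Tree: B1–B2, B2–B3
Each bag holds 3 vertices, so the decomposition has width 2, which upper-bounds the treewidth. For the lower bound, the 3 vertices {0, 1, 3} are pairwise adjacent, and any tree decomposition puts a clique entirely inside one bag — forcing width ≥ 2. The upper and lower bounds meet at 2, so that is the treewidth.

2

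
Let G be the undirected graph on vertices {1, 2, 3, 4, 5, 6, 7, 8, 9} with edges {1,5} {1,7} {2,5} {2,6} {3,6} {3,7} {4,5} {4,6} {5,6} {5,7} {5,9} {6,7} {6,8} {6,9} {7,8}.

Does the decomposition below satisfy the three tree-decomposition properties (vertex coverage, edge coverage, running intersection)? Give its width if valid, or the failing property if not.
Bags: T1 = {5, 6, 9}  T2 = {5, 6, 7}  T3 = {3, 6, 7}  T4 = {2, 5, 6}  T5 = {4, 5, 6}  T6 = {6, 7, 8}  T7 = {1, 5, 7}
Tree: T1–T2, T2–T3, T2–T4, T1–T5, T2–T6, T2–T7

Yes; width 2.

Every vertex of G appears in some bag (union = {1, 2, 3, 4, 5, 6, 7, 8, 9}); every edge is covered by a bag; and for each vertex v the set of bags containing v is connected in the bag tree. The decomposition is therefore valid. The largest bag has 3 vertices, so the width is 2.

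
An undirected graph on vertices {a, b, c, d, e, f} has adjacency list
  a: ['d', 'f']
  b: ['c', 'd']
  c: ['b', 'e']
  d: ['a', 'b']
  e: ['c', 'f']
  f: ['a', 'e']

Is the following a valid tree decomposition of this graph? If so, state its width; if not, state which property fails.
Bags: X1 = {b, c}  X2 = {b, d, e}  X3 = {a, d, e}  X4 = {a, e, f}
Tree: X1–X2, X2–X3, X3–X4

A tree decomposition must satisfy three properties: every vertex lies in some bag; for every edge, both endpoints lie together in some bag; and for every vertex, the bags containing it form a connected subtree. Here edge (e,c) lies in no bag, so the decomposition is invalid.

No — edge (e,c) lies in no bag.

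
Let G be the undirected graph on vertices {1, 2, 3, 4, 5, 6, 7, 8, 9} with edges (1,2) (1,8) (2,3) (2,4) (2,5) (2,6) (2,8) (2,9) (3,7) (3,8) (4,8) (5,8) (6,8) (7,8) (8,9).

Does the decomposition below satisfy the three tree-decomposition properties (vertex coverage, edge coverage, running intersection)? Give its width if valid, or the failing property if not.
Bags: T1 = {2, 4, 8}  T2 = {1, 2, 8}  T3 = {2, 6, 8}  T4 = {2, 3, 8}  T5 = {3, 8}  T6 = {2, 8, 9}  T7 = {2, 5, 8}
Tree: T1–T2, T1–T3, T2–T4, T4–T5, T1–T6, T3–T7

A tree decomposition must satisfy three properties: every vertex lies in some bag; for every edge, both endpoints lie together in some bag; and for every vertex, the bags containing it form a connected subtree. Here vertex 7 appears in no bag, so the decomposition is invalid.

No — vertex 7 appears in no bag.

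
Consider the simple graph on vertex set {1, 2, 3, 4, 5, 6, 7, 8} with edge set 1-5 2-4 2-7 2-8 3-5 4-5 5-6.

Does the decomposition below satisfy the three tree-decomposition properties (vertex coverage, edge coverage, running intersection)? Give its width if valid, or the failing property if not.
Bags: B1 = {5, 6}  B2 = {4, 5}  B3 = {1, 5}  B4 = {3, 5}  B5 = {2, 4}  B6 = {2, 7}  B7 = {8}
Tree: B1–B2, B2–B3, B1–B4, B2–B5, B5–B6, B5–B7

A tree decomposition must satisfy three properties: every vertex lies in some bag; for every edge, both endpoints lie together in some bag; and for every vertex, the bags containing it form a connected subtree. Here edge (2,8) lies in no bag, so the decomposition is invalid.

No — edge (2,8) lies in no bag.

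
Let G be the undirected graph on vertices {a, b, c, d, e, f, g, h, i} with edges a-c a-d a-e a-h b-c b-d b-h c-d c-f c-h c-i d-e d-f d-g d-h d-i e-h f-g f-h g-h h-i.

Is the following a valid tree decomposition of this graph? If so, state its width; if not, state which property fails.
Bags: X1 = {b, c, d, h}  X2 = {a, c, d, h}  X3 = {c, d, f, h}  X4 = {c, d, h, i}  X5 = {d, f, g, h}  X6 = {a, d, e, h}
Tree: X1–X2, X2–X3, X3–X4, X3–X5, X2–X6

Checking the three conditions: (i) the bags cover all of {a, b, c, d, e, f, g, h, i}; (ii) for each edge, some bag contains both endpoints; (iii) the bags containing any fixed vertex form a subtree. All hold, so the decomposition is valid with width 4 − 1 = 3.

Yes; width 3.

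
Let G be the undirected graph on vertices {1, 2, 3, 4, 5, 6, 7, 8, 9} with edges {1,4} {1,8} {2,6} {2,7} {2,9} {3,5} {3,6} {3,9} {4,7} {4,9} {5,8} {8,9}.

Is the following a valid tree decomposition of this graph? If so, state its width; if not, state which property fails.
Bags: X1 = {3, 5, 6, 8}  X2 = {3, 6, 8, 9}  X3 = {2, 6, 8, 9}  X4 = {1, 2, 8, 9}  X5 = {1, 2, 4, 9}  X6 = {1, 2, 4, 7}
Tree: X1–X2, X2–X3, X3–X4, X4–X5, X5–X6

Yes; width 3.

Every vertex of G appears in some bag (union = {1, 2, 3, 4, 5, 6, 7, 8, 9}); every edge is covered by a bag; and for each vertex v the set of bags containing v is connected in the bag tree. The decomposition is therefore valid. The largest bag has 4 vertices, so the width is 3.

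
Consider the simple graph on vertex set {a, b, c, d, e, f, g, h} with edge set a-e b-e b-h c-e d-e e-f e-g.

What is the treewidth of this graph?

A width-1 tree decomposition is:
Bags: B1 = {a, e}  B2 = {e, g}  B3 = {d, e}  B4 = {b, e}  B5 = {b, h}  B6 = {c, e}  B7 = {e, f}
Tree: B1–B2, B2–B3, B2–B4, B4–B5, B1–B6, B6–B7
The largest bag has 2 vertices, giving width 1; this decomposition certifies tw(G) ≤ 1. Since G has at least one edge (e.g. a–e), it is not an edgeless graph, so tw(G) ≥ 1. The upper and lower bounds meet at 1, so that is the treewidth.

1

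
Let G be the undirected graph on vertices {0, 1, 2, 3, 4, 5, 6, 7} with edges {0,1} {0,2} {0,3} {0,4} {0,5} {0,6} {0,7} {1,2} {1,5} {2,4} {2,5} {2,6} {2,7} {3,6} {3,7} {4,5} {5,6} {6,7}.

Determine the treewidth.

3

A width-3 tree decomposition is:
Bags: B1 = {0, 2, 5, 6}  B2 = {0, 1, 2, 5}  B3 = {0, 2, 6, 7}  B4 = {0, 3, 6, 7}  B5 = {0, 2, 4, 5}
Tree: B1–B2, B1–B3, B3–B4, B2–B5
Each bag holds 4 vertices, so the decomposition has width 3, which upper-bounds the treewidth. Conversely, {0, 1, 2, 5} is a clique of size 4, and the vertices of any clique must share a bag in every tree decomposition; so some bag has ≥ 4 vertices and tw(G) ≥ 3. Therefore the treewidth is 3.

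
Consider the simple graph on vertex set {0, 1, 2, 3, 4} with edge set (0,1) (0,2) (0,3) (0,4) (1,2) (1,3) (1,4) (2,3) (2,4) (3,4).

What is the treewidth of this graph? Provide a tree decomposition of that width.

With just one bag of size 5, the width is 5 − 1 = 4, so tw(G) ≤ 4. Conversely, {0, 1, 2, 3, 4} is a clique of size 5, and the vertices of any clique must share a bag in every tree decomposition; so some bag has ≥ 5 vertices and tw(G) ≥ 4. Therefore the treewidth is 4.

Treewidth 4.
One such decomposition:
Bags: B1 = {0, 1, 2, 3, 4}
Tree: (single bag)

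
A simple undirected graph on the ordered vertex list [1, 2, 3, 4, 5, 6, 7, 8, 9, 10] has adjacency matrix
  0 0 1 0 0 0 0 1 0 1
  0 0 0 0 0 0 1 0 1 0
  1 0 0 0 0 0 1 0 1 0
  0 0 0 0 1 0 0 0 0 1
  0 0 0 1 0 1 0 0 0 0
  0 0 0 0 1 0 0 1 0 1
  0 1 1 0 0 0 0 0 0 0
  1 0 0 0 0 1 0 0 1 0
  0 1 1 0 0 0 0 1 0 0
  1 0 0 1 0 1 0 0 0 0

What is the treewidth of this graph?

2

A width-2 tree decomposition is:
Bags: B1 = {2, 7, 9}  B2 = {3, 7, 9}  B3 = {3, 8, 9}  B4 = {1, 3, 8}  B5 = {1, 6, 8}  B6 = {1, 6, 10}  B7 = {5, 6, 10}  B8 = {4, 5, 10}
Tree: B1–B2, B2–B3, B3–B4, B4–B5, B5–B6, B6–B7, B7–B8
The largest bag has 3 vertices, giving width 2; this decomposition certifies tw(G) ≤ 2. Since 2–7–3–9–2 is a cycle in G, G is not acyclic. Forests are exactly the graphs of treewidth ≤ 1, so tw(G) ≥ 2. Hence tw(G) = 2 exactly.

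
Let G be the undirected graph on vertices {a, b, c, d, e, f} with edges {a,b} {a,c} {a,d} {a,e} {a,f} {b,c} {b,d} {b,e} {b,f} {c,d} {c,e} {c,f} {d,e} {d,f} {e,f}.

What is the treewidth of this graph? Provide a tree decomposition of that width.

Treewidth 5.
One optimal decomposition is:
Bags: B1 = {a, b, c, d, e, f}
Tree: (single bag)

With just one bag of size 6, the width is 6 − 1 = 5, so tw(G) ≤ 5. On the other hand G contains the 6-clique {a, b, c, d, e, f}. A clique must lie in a single bag of any decomposition, so no decomposition can have width below 5. Hence tw(G) = 5 exactly.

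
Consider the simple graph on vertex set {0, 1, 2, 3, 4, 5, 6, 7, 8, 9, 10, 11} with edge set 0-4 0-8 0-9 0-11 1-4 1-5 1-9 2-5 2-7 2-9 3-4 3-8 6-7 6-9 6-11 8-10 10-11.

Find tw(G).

3

A width-3 tree decomposition is:
Bags: B1 = {1, 2, 5, 7}  B2 = {1, 2, 7, 9}  B3 = {1, 6, 7, 9}  B4 = {1, 4, 6, 9}  B5 = {0, 4, 6, 9}  B6 = {0, 4, 6, 11}  B7 = {0, 3, 4, 11}  B8 = {0, 3, 8, 11}  B9 = {3, 8, 10, 11}
Tree: B1–B2, B2–B3, B3–B4, B4–B5, B5–B6, B6–B7, B7–B8, B8–B9
Every bag has size at most 4, so the width is 4 − 1 = 3 and tw(G) ≤ 3. For the lower bound: the 4 vertex sets {2,5,7}, {1}, {9}, {0,4,6,11} are disjoint, each induces a connected subgraph, and every pair is joined by at least one edge of G. Contracting each set to a single vertex therefore yields K_{4} as a minor, and since treewidth is minor-monotone, tw(G) ≥ tw(K_{4}) = 3. Therefore the treewidth is 3.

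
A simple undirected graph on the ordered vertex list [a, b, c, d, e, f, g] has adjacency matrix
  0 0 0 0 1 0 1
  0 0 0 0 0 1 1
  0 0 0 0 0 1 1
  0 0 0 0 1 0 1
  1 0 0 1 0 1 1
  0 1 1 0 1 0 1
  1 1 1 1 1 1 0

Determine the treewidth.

2

A width-2 tree decomposition is:
Bags: B1 = {e, f, g}  B2 = {d, e, g}  B3 = {c, f, g}  B4 = {a, e, g}  B5 = {b, f, g}
Tree: B1–B2, B1–B3, B2–B4, B1–B5
The largest bag has 3 vertices, giving width 2; this decomposition certifies tw(G) ≤ 2. On the other hand G contains the 3-clique {d, e, g}. A clique must lie in a single bag of any decomposition, so no decomposition can have width below 2. Combining the bounds, tw(G) = 2.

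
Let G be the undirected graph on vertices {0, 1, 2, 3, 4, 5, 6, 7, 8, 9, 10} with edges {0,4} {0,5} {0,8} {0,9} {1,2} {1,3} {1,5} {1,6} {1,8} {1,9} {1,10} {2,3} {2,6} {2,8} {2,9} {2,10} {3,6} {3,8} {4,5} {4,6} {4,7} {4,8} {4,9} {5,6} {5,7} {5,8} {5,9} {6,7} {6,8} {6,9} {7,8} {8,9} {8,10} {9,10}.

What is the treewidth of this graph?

4

A width-4 tree decomposition is:
Bags: B1 = {1, 2, 6, 8, 9}  B2 = {1, 2, 8, 9, 10}  B3 = {1, 5, 6, 8, 9}  B4 = {4, 5, 6, 8, 9}  B5 = {4, 5, 6, 7, 8}  B6 = {1, 2, 3, 6, 8}  B7 = {0, 4, 5, 8, 9}
Tree: B1–B2, B1–B3, B3–B4, B4–B5, B1–B6, B4–B7
Every bag has size at most 5, so the width is 5 − 1 = 4 and tw(G) ≤ 4. On the other hand G contains the 5-clique {0, 4, 5, 8, 9}. A clique must lie in a single bag of any decomposition, so no decomposition can have width below 4. Combining the bounds, tw(G) = 4.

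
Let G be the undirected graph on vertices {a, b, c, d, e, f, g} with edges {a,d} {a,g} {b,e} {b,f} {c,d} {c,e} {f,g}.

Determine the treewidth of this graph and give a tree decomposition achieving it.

Treewidth 2.
One optimal decomposition is:
Bags: B1 = {a, d, g}  B2 = {c, d, g}  B3 = {c, e, g}  B4 = {b, e, g}  B5 = {b, f, g}
Tree: B1–B2, B2–B3, B3–B4, B4–B5

The largest bag has 3 vertices, giving width 2; this decomposition certifies tw(G) ≤ 2. The edges g–a–d–c–e–b–f–g form a cycle, so G is not a tree and its treewidth is at least 2. The upper and lower bounds meet at 2, so that is the treewidth.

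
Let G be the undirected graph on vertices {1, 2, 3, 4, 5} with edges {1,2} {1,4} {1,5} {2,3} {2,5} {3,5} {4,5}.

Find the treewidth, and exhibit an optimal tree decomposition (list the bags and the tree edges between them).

The largest bag has 3 vertices, giving width 2; this decomposition certifies tw(G) ≤ 2. On the other hand G contains the 3-clique {1, 2, 5}. A clique must lie in a single bag of any decomposition, so no decomposition can have width below 2. Combining the bounds, tw(G) = 2.

Treewidth 2.
Bags: B1 = {1, 2, 5}  B2 = {1, 4, 5}  B3 = {2, 3, 5}
Tree: B1–B2, B1–B3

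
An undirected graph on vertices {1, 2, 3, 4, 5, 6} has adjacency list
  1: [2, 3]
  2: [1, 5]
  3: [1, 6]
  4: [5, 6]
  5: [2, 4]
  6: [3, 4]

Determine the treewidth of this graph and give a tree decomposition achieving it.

Each bag holds 3 vertices, so the decomposition has width 2, which upper-bounds the treewidth. Since 1–3–6–4–5–2–1 is a cycle in G, G is not acyclic. Forests are exactly the graphs of treewidth ≤ 1, so tw(G) ≥ 2. The upper and lower bounds meet at 2, so that is the treewidth.

Treewidth 2.
One such decomposition:
Bags: B1 = {1, 3, 6}  B2 = {1, 4, 6}  B3 = {1, 4, 5}  B4 = {1, 2, 5}
Tree: B1–B2, B2–B3, B3–B4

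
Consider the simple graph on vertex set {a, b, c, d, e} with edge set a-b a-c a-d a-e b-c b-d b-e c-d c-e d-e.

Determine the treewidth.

4

A width-4 tree decomposition is:
Bags: B1 = {a, b, c, d, e}
Tree: (single bag)
A single bag containing all 5 vertices is trivially a valid decomposition of width 4. On the other hand G contains the 5-clique {a, b, c, d, e}. A clique must lie in a single bag of any decomposition, so no decomposition can have width below 4. Hence tw(G) = 4 exactly.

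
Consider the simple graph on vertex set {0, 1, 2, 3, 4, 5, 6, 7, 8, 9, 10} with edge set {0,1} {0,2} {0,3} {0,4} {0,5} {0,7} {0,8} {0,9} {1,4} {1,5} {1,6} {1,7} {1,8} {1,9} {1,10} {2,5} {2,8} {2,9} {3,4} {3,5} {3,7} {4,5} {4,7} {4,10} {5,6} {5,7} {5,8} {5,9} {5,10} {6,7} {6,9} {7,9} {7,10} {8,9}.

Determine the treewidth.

A width-4 tree decomposition is:
Bags: B1 = {0, 1, 5, 7, 9}  B2 = {1, 5, 6, 7, 9}  B3 = {0, 1, 5, 8, 9}  B4 = {0, 2, 5, 8, 9}  B5 = {0, 1, 4, 5, 7}  B6 = {1, 4, 5, 7, 10}  B7 = {0, 3, 4, 5, 7}
Tree: B1–B2, B1–B3, B3–B4, B1–B5, B5–B6, B5–B7
Each bag holds 5 vertices, so the decomposition has width 4, which upper-bounds the treewidth. Conversely, {0, 1, 5, 8, 9} is a clique of size 5, and the vertices of any clique must share a bag in every tree decomposition; so some bag has ≥ 5 vertices and tw(G) ≥ 4. The upper and lower bounds meet at 4, so that is the treewidth.

4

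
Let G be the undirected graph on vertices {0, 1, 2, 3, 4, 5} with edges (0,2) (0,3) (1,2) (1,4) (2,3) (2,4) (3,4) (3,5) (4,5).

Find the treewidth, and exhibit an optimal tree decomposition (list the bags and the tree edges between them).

Treewidth 2.
Bags: B1 = {2, 3, 4}  B2 = {1, 2, 4}  B3 = {3, 4, 5}  B4 = {0, 2, 3}
Tree: B1–B2, B1–B3, B1–B4

The largest bag has 3 vertices, giving width 2; this decomposition certifies tw(G) ≤ 2. For the lower bound, the 3 vertices {1, 2, 4} are pairwise adjacent, and any tree decomposition puts a clique entirely inside one bag — forcing width ≥ 2. The upper and lower bounds meet at 2, so that is the treewidth.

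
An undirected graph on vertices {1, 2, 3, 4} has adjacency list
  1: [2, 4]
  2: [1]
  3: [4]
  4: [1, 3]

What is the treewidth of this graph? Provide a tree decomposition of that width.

Treewidth 1.
One such decomposition:
Bags: B1 = {1, 2}  B2 = {1, 4}  B3 = {3, 4}
Tree: B1–B2, B2–B3

The largest bag has 2 vertices, giving width 1; this decomposition certifies tw(G) ≤ 1. G has an edge, so its treewidth is at least 1. Therefore the treewidth is 1.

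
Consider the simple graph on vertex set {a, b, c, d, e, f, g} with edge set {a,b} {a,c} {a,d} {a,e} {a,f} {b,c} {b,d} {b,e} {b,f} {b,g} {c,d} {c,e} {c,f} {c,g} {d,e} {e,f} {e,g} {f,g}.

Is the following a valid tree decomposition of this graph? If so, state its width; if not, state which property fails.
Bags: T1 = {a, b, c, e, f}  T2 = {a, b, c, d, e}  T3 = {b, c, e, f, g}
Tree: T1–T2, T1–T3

Yes; width 4.

Vertex coverage: the bags together contain {a, b, c, d, e, f, g}, the full vertex set. Edge coverage: each edge of G has both endpoints in at least one bag. Running intersection: for every vertex, the bags containing it form a connected subtree. All three properties hold, so this is a valid tree decomposition of width max|bag| − 1 = 4, and hence tw(G) ≤ 4.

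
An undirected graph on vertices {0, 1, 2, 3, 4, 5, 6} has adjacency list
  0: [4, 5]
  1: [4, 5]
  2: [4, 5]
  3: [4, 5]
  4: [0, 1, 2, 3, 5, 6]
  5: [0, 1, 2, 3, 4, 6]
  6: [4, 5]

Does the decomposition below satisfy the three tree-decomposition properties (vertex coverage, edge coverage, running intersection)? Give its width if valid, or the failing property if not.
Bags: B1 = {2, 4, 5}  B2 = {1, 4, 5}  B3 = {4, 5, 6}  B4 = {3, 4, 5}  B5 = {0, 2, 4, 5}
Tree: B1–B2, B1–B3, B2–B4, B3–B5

No — bags containing vertex 2 are not connected in the tree.

A tree decomposition must satisfy three properties: every vertex lies in some bag; for every edge, both endpoints lie together in some bag; and for every vertex, the bags containing it form a connected subtree. Here bags containing vertex 2 are not connected in the tree, so the decomposition is invalid.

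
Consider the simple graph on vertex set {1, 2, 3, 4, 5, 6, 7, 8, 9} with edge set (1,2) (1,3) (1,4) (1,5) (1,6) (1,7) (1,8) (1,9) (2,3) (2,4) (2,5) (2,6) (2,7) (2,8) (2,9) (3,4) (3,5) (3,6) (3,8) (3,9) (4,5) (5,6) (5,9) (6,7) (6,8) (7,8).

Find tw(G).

4

A width-4 tree decomposition is:
Bags: B1 = {1, 2, 3, 4, 5}  B2 = {1, 2, 3, 5, 9}  B3 = {1, 2, 3, 5, 6}  B4 = {1, 2, 3, 6, 8}  B5 = {1, 2, 6, 7, 8}
Tree: B1–B2, B2–B3, B3–B4, B4–B5
Each bag holds 5 vertices, so the decomposition has width 4, which upper-bounds the treewidth. Conversely, {1, 2, 3, 6, 8} is a clique of size 5, and the vertices of any clique must share a bag in every tree decomposition; so some bag has ≥ 5 vertices and tw(G) ≥ 4. Hence tw(G) = 4 exactly.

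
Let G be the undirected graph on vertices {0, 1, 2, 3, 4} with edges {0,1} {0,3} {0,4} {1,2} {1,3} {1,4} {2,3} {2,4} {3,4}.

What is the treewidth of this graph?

3

A width-3 tree decomposition is:
Bags: B1 = {0, 1, 3, 4}  B2 = {1, 2, 3, 4}
Tree: B1–B2
The largest bag has 4 vertices, giving width 3; this decomposition certifies tw(G) ≤ 3. For the lower bound, the 4 vertices {0, 1, 3, 4} are pairwise adjacent, and any tree decomposition puts a clique entirely inside one bag — forcing width ≥ 3. Combining the bounds, tw(G) = 3.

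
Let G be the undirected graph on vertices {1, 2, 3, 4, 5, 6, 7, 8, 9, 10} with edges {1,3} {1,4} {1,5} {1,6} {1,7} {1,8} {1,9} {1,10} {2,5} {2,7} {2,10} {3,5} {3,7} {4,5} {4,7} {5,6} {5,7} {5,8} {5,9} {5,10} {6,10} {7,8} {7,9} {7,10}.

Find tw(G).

3

A width-3 tree decomposition is:
Bags: B1 = {2, 5, 7, 10}  B2 = {1, 5, 7, 10}  B3 = {1, 5, 7, 9}  B4 = {1, 5, 7, 8}  B5 = {1, 4, 5, 7}  B6 = {1, 5, 6, 10}  B7 = {1, 3, 5, 7}
Tree: B1–B2, B2–B3, B3–B4, B2–B5, B2–B6, B5–B7
Each bag holds 4 vertices, so the decomposition has width 3, which upper-bounds the treewidth. For the lower bound, the 4 vertices {1, 5, 6, 10} are pairwise adjacent, and any tree decomposition puts a clique entirely inside one bag — forcing width ≥ 3. Hence tw(G) = 3 exactly.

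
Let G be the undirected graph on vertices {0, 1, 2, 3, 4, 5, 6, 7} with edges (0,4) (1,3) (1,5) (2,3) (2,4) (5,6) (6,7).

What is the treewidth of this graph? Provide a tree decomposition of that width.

The largest bag has 2 vertices, giving width 1; this decomposition certifies tw(G) ≤ 1. Any graph with an edge has treewidth ≥ 1, and G has the edge 7–6. Hence tw(G) = 1 exactly.

Treewidth 1.
One such decomposition:
Bags: B1 = {6, 7}  B2 = {5, 6}  B3 = {1, 5}  B4 = {1, 3}  B5 = {2, 3}  B6 = {2, 4}  B7 = {0, 4}
Tree: B1–B2, B2–B3, B3–B4, B4–B5, B5–B6, B6–B7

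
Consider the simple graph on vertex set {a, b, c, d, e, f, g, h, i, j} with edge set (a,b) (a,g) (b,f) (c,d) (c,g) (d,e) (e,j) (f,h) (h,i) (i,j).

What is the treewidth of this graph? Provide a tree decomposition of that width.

Treewidth 2.
Bags: B1 = {c, d, g}  B2 = {a, d, g}  B3 = {a, b, d}  B4 = {b, d, f}  B5 = {d, f, h}  B6 = {d, h, i}  B7 = {d, i, j}  B8 = {d, e, j}
Tree: B1–B2, B2–B3, B3–B4, B4–B5, B5–B6, B6–B7, B7–B8

The largest bag has 3 vertices, giving width 2; this decomposition certifies tw(G) ≤ 2. Since d–c–g–a–b–f–h–i–j–e–d is a cycle in G, G is not acyclic. Forests are exactly the graphs of treewidth ≤ 1, so tw(G) ≥ 2. Hence tw(G) = 2 exactly.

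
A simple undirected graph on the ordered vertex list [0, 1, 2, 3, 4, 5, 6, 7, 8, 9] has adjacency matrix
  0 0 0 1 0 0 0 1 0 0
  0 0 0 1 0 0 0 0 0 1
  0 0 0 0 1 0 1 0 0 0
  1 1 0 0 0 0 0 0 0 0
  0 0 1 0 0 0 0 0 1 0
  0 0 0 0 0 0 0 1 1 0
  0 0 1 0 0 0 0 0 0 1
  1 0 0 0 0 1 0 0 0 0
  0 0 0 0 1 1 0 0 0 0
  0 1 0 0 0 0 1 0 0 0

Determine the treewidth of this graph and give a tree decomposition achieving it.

Each bag holds 3 vertices, so the decomposition has width 2, which upper-bounds the treewidth. The edges 1–3–0–7–5–8–4–2–6–9–1 form a cycle, so G is not a tree and its treewidth is at least 2. Combining the bounds, tw(G) = 2.

Treewidth 2.
One optimal decomposition is:
Bags: B1 = {0, 1, 3}  B2 = {0, 1, 7}  B3 = {1, 5, 7}  B4 = {1, 5, 8}  B5 = {1, 4, 8}  B6 = {1, 2, 4}  B7 = {1, 2, 6}  B8 = {1, 6, 9}
Tree: B1–B2, B2–B3, B3–B4, B4–B5, B5–B6, B6–B7, B7–B8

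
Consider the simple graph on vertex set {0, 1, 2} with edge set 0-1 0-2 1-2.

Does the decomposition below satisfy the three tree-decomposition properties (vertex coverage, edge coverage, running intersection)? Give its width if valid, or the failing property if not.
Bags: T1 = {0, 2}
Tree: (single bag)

A tree decomposition must satisfy three properties: every vertex lies in some bag; for every edge, both endpoints lie together in some bag; and for every vertex, the bags containing it form a connected subtree. Here vertex 1 appears in no bag, so the decomposition is invalid.

No — vertex 1 appears in no bag.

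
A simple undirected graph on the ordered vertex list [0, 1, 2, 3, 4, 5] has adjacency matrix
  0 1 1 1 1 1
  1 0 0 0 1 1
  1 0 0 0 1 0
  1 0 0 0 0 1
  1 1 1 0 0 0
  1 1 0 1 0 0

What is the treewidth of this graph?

2

A width-2 tree decomposition is:
Bags: B1 = {0, 1, 5}  B2 = {0, 3, 5}  B3 = {0, 1, 4}  B4 = {0, 2, 4}
Tree: B1–B2, B1–B3, B3–B4
The largest bag has 3 vertices, giving width 2; this decomposition certifies tw(G) ≤ 2. For the lower bound, the 3 vertices {0, 1, 4} are pairwise adjacent, and any tree decomposition puts a clique entirely inside one bag — forcing width ≥ 2. Combining the bounds, tw(G) = 2.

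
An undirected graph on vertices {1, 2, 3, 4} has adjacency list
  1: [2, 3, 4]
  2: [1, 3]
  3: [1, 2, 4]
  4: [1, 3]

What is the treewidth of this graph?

2

A width-2 tree decomposition is:
Bags: B1 = {1, 2, 3}  B2 = {1, 3, 4}
Tree: B1–B2
Every bag has size at most 3, so the width is 3 − 1 = 2 and tw(G) ≤ 2. Conversely, {1, 2, 3} is a clique of size 3, and the vertices of any clique must share a bag in every tree decomposition; so some bag has ≥ 3 vertices and tw(G) ≥ 2. Hence tw(G) = 2 exactly.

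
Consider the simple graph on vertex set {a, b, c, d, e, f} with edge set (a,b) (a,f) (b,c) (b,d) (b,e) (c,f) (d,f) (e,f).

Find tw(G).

2

A width-2 tree decomposition is:
Bags: B1 = {b, c, f}  B2 = {a, b, f}  B3 = {b, d, f}  B4 = {b, e, f}
Tree: B1–B2, B2–B3, B3–B4
Every bag has size at most 3, so the width is 3 − 1 = 2 and tw(G) ≤ 2. For the lower bound, G contains the cycle b–c–f–a–b, so G is not a forest; only forests have treewidth ≤ 1, hence tw(G) ≥ 2. Therefore the treewidth is 2.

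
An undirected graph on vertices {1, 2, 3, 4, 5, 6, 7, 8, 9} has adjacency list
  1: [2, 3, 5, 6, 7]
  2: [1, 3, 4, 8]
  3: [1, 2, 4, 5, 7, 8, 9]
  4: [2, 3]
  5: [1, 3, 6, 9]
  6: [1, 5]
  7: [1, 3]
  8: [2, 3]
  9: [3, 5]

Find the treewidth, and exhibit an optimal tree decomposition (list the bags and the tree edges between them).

Every bag has size at most 3, so the width is 3 − 1 = 2 and tw(G) ≤ 2. Conversely, {2, 3, 8} is a clique of size 3, and the vertices of any clique must share a bag in every tree decomposition; so some bag has ≥ 3 vertices and tw(G) ≥ 2. Combining the bounds, tw(G) = 2.

Treewidth 2.
One optimal decomposition is:
Bags: B1 = {1, 3, 5}  B2 = {1, 2, 3}  B3 = {2, 3, 8}  B4 = {1, 3, 7}  B5 = {1, 5, 6}  B6 = {3, 5, 9}  B7 = {2, 3, 4}
Tree: B1–B2, B2–B3, B2–B4, B1–B5, B1–B6, B2–B7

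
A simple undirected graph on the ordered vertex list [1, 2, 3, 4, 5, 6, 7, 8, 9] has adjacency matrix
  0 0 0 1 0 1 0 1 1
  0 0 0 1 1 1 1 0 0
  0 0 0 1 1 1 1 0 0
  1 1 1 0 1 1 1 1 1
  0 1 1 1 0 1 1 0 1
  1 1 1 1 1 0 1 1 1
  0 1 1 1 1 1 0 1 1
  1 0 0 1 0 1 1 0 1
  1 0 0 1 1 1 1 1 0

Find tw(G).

4

A width-4 tree decomposition is:
Bags: B1 = {1, 4, 6, 8, 9}  B2 = {4, 6, 7, 8, 9}  B3 = {4, 5, 6, 7, 9}  B4 = {2, 4, 5, 6, 7}  B5 = {3, 4, 5, 6, 7}
Tree: B1–B2, B2–B3, B3–B4, B3–B5
The largest bag has 5 vertices, giving width 4; this decomposition certifies tw(G) ≤ 4. On the other hand G contains the 5-clique {1, 4, 6, 8, 9}. A clique must lie in a single bag of any decomposition, so no decomposition can have width below 4. The upper and lower bounds meet at 4, so that is the treewidth.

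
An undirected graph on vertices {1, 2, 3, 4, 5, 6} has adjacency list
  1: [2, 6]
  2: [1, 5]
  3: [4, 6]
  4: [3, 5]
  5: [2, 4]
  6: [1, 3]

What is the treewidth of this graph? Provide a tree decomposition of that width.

Treewidth 2.
Bags: B1 = {2, 4, 5}  B2 = {2, 3, 4}  B3 = {2, 3, 6}  B4 = {1, 2, 6}
Tree: B1–B2, B2–B3, B3–B4

The largest bag has 3 vertices, giving width 2; this decomposition certifies tw(G) ≤ 2. For the lower bound, G contains the cycle 2–5–4–3–6–1–2, so G is not a forest; only forests have treewidth ≤ 1, hence tw(G) ≥ 2. Therefore the treewidth is 2.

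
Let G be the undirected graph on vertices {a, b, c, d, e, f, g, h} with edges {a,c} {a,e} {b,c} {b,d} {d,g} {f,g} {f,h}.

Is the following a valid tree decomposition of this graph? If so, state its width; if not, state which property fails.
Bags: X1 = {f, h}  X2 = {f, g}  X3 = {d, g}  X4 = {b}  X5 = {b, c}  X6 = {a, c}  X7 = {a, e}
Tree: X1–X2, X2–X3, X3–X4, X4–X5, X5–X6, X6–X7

No — edge (d,b) lies in no bag.

A tree decomposition must satisfy three properties: every vertex lies in some bag; for every edge, both endpoints lie together in some bag; and for every vertex, the bags containing it form a connected subtree. Here edge (d,b) lies in no bag, so the decomposition is invalid.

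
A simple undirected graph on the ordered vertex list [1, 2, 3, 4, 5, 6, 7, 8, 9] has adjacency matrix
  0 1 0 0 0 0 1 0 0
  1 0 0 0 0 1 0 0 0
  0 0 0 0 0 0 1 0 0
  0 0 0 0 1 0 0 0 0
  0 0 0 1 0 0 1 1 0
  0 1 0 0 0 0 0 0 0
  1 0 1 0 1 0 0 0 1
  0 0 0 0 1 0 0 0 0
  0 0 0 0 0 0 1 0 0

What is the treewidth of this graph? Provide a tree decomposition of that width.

Each bag holds 2 vertices, so the decomposition has width 1, which upper-bounds the treewidth. Any graph with an edge has treewidth ≥ 1, and G has the edge 8–5. The upper and lower bounds meet at 1, so that is the treewidth.

Treewidth 1.
One optimal decomposition is:
Bags: B1 = {5, 8}  B2 = {5, 7}  B3 = {1, 7}  B4 = {1, 2}  B5 = {4, 5}  B6 = {3, 7}  B7 = {2, 6}  B8 = {7, 9}
Tree: B1–B2, B2–B3, B3–B4, B1–B5, B2–B6, B4–B7, B3–B8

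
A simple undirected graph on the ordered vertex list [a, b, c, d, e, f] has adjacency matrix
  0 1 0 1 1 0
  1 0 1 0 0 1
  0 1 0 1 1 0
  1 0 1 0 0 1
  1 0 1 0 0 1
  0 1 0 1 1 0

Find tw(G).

A width-3 tree decomposition is:
Bags: B1 = {a, c, e, f}  B2 = {a, c, d, f}  B3 = {a, b, c, f}
Tree: B1–B2, B2–B3
Each bag holds 4 vertices, so the decomposition has width 3, which upper-bounds the treewidth. For the lower bound: the 4 vertex sets {a,e}, {c,d}, {f}, {b} are disjoint, each induces a connected subgraph, and every pair is joined by at least one edge of G. Contracting each set to a single vertex therefore yields K_{4} as a minor, and since treewidth is minor-monotone, tw(G) ≥ tw(K_{4}) = 3. Therefore the treewidth is 3.

3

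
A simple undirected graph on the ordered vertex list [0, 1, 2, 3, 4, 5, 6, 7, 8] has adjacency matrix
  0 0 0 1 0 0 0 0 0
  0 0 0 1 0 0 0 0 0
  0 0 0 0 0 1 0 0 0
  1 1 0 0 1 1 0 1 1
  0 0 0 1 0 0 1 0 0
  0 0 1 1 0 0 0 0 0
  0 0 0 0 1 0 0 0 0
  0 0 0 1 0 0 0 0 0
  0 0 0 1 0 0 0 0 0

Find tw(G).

1

A width-1 tree decomposition is:
Bags: B1 = {3, 8}  B2 = {3, 4}  B3 = {3, 5}  B4 = {2, 5}  B5 = {0, 3}  B6 = {1, 3}  B7 = {3, 7}  B8 = {4, 6}
Tree: B1–B2, B2–B3, B3–B4, B2–B5, B5–B6, B1–B7, B2–B8
Every bag has size at most 2, so the width is 2 − 1 = 1 and tw(G) ≤ 1. Since G has at least one edge (e.g. 8–3), it is not an edgeless graph, so tw(G) ≥ 1. Hence tw(G) = 1 exactly.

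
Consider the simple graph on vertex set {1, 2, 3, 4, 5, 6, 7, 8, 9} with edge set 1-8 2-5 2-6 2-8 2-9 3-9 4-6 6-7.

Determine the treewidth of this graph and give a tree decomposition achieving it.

Treewidth 1.
Bags: B1 = {4, 6}  B2 = {2, 6}  B3 = {2, 8}  B4 = {2, 9}  B5 = {3, 9}  B6 = {2, 5}  B7 = {1, 8}  B8 = {6, 7}
Tree: B1–B2, B2–B3, B2–B4, B4–B5, B4–B6, B3–B7, B1–B8

Each bag holds 2 vertices, so the decomposition has width 1, which upper-bounds the treewidth. Since G has at least one edge (e.g. 4–6), it is not an edgeless graph, so tw(G) ≥ 1. Hence tw(G) = 1 exactly.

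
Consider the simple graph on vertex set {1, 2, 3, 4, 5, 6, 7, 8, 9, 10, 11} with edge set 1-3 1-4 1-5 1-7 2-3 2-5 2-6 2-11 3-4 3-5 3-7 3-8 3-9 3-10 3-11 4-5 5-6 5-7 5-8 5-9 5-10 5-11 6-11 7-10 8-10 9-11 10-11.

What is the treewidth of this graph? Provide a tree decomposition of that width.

Treewidth 3.
One such decomposition:
Bags: B1 = {3, 5, 7, 10}  B2 = {3, 5, 10, 11}  B3 = {3, 5, 9, 11}  B4 = {3, 5, 8, 10}  B5 = {2, 3, 5, 11}  B6 = {2, 5, 6, 11}  B7 = {1, 3, 5, 7}  B8 = {1, 3, 4, 5}
Tree: B1–B2, B2–B3, B1–B4, B3–B5, B5–B6, B1–B7, B7–B8

Each bag holds 4 vertices, so the decomposition has width 3, which upper-bounds the treewidth. Conversely, {1, 3, 4, 5} is a clique of size 4, and the vertices of any clique must share a bag in every tree decomposition; so some bag has ≥ 4 vertices and tw(G) ≥ 3. Combining the bounds, tw(G) = 3.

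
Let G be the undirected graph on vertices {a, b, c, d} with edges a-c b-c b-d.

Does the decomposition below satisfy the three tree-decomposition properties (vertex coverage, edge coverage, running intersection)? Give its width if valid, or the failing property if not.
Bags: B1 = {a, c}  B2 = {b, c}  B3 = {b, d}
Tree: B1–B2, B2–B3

Every vertex of G appears in some bag (union = {a, b, c, d}); every edge is covered by a bag; and for each vertex v the set of bags containing v is connected in the bag tree. The decomposition is therefore valid. The largest bag has 2 vertices, so the width is 1.

Yes; width 1.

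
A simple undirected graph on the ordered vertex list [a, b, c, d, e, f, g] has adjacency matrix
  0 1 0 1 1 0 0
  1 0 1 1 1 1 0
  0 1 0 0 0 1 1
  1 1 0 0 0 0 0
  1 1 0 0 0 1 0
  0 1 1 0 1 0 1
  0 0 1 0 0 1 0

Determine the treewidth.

A width-2 tree decomposition is:
Bags: B1 = {b, e, f}  B2 = {a, b, e}  B3 = {a, b, d}  B4 = {b, c, f}  B5 = {c, f, g}
Tree: B1–B2, B2–B3, B1–B4, B4–B5
Each bag holds 3 vertices, so the decomposition has width 2, which upper-bounds the treewidth. On the other hand G contains the 3-clique {c, f, g}. A clique must lie in a single bag of any decomposition, so no decomposition can have width below 2. Hence tw(G) = 2 exactly.

2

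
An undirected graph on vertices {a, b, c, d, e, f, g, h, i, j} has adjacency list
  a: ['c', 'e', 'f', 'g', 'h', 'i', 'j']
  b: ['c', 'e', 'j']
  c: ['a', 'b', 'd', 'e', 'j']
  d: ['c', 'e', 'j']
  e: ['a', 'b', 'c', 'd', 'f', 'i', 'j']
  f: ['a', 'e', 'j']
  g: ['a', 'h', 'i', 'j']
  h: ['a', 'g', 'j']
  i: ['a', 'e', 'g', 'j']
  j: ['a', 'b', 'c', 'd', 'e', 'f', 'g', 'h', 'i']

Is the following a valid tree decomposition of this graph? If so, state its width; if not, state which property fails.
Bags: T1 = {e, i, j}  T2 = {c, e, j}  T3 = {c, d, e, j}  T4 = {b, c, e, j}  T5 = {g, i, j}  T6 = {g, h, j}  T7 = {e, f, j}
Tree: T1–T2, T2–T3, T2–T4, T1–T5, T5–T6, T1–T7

A tree decomposition must satisfy three properties: every vertex lies in some bag; for every edge, both endpoints lie together in some bag; and for every vertex, the bags containing it form a connected subtree. Here vertex a appears in no bag, so the decomposition is invalid.

No — vertex a appears in no bag.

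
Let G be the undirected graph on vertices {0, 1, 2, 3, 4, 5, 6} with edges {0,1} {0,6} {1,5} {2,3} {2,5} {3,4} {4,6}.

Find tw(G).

A width-2 tree decomposition is:
Bags: B1 = {2, 3, 4}  B2 = {2, 4, 5}  B3 = {1, 4, 5}  B4 = {0, 1, 4}  B5 = {0, 4, 6}
Tree: B1–B2, B2–B3, B3–B4, B4–B5
Each bag holds 3 vertices, so the decomposition has width 2, which upper-bounds the treewidth. For the lower bound, G contains the cycle 4–3–2–5–1–0–6–4, so G is not a forest; only forests have treewidth ≤ 1, hence tw(G) ≥ 2. Combining the bounds, tw(G) = 2.

2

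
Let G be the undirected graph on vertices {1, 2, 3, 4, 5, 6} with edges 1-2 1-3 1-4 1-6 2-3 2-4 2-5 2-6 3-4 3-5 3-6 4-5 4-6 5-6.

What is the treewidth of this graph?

A width-4 tree decomposition is:
Bags: B1 = {2, 3, 4, 5, 6}  B2 = {1, 2, 3, 4, 6}
Tree: B1–B2
Each bag holds 5 vertices, so the decomposition has width 4, which upper-bounds the treewidth. Conversely, {1, 2, 3, 4, 6} is a clique of size 5, and the vertices of any clique must share a bag in every tree decomposition; so some bag has ≥ 5 vertices and tw(G) ≥ 4. Combining the bounds, tw(G) = 4.

4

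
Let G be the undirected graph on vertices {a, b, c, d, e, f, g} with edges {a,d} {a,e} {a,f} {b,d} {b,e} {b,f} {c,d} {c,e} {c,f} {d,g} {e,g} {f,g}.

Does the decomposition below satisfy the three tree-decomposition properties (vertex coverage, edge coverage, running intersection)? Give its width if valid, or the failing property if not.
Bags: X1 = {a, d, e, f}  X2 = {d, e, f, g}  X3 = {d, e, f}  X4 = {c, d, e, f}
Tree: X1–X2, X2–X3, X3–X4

No — vertex b appears in no bag.

A tree decomposition must satisfy three properties: every vertex lies in some bag; for every edge, both endpoints lie together in some bag; and for every vertex, the bags containing it form a connected subtree. Here vertex b appears in no bag, so the decomposition is invalid.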